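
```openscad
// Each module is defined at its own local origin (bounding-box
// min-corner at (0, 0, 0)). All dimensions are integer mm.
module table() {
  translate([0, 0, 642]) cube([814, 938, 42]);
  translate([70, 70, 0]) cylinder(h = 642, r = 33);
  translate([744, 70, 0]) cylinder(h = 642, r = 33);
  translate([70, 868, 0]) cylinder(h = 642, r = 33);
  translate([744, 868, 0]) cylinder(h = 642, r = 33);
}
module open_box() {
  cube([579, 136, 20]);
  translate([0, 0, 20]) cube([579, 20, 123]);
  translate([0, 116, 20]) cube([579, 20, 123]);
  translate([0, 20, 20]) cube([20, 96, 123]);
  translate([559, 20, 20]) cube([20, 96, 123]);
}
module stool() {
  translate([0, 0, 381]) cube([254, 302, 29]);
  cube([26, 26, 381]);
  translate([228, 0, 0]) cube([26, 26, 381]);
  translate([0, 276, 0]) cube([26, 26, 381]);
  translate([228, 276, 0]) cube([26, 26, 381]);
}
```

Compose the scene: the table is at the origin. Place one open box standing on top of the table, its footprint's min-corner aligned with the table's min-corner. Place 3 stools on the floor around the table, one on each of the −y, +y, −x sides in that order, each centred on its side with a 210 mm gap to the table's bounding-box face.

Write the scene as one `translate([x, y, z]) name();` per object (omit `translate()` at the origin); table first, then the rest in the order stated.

table();
translate([0, 0, 684]) open_box();
translate([280, -512, 0]) stool();
translate([280, 1148, 0]) stool();
translate([-464, 318, 0]) stool();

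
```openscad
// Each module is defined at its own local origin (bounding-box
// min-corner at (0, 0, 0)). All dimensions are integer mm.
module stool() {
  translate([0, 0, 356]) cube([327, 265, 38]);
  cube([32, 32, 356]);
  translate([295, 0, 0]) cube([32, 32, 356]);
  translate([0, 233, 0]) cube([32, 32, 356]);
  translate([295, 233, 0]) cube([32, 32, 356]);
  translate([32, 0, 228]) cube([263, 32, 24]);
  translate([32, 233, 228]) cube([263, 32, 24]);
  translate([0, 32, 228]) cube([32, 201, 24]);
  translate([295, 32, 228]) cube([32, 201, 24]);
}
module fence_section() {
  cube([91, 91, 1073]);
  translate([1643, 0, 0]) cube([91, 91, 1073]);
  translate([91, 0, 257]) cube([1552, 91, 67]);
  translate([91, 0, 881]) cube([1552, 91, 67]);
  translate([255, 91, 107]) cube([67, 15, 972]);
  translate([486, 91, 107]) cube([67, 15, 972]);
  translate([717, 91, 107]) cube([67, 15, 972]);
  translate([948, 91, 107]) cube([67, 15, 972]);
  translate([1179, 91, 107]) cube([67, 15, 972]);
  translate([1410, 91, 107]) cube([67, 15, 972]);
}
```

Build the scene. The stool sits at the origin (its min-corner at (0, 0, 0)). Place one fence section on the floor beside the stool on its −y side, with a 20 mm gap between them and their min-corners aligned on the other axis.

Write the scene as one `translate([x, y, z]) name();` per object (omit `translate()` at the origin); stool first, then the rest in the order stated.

stool();
translate([0, -126, 0]) fence_section();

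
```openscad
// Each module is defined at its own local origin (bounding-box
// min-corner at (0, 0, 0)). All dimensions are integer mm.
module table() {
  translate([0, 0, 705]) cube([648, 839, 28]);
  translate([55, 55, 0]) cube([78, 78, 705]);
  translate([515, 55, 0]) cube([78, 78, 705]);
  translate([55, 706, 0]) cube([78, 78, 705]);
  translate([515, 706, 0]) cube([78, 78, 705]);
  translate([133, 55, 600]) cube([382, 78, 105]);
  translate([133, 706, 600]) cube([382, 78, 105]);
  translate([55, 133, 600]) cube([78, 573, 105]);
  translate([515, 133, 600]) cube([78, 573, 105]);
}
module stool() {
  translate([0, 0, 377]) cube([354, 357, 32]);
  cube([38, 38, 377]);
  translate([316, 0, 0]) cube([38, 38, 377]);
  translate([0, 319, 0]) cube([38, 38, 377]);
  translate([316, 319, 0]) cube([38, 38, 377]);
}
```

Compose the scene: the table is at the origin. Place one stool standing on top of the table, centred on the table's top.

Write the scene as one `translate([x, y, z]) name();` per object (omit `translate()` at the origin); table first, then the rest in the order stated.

table();
translate([147, 241, 733]) stool();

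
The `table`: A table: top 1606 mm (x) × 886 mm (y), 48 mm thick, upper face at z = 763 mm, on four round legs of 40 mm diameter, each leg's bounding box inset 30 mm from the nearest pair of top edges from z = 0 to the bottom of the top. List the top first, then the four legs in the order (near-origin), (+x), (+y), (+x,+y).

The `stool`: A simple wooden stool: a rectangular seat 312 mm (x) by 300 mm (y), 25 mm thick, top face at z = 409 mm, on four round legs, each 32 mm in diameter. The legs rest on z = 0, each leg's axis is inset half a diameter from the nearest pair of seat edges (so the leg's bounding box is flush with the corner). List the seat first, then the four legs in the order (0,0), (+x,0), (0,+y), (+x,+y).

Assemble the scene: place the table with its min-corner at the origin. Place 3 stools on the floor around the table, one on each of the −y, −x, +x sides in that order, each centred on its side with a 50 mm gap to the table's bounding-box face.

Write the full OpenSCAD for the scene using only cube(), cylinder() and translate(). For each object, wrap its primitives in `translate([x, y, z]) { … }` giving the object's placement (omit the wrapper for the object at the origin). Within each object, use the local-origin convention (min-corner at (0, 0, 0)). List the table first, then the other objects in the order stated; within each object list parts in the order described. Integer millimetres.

translate([0, 0, 715]) cube([1606, 886, 48]);
translate([50, 50, 0]) cylinder(h = 715, r = 20);
translate([1556, 50, 0]) cylinder(h = 715, r = 20);
translate([50, 836, 0]) cylinder(h = 715, r = 20);
translate([1556, 836, 0]) cylinder(h = 715, r = 20);
translate([647, -350, 0]) {
  translate([0, 0, 384]) cube([312, 300, 25]);
  translate([16, 16, 0]) cylinder(h = 384, r = 16);
  translate([296, 16, 0]) cylinder(h = 384, r = 16);
  translate([16, 284, 0]) cylinder(h = 384, r = 16);
  translate([296, 284, 0]) cylinder(h = 384, r = 16);
}
translate([-362, 293, 0]) {
  translate([0, 0, 384]) cube([312, 300, 25]);
  translate([16, 16, 0]) cylinder(h = 384, r = 16);
  translate([296, 16, 0]) cylinder(h = 384, r = 16);
  translate([16, 284, 0]) cylinder(h = 384, r = 16);
  translate([296, 284, 0]) cylinder(h = 384, r = 16);
}
translate([1656, 293, 0]) {
  translate([0, 0, 384]) cube([312, 300, 25]);
  translate([16, 16, 0]) cylinder(h = 384, r = 16);
  translate([296, 16, 0]) cylinder(h = 384, r = 16);
  translate([16, 284, 0]) cylinder(h = 384, r = 16);
  translate([296, 284, 0]) cylinder(h = 384, r = 16);
}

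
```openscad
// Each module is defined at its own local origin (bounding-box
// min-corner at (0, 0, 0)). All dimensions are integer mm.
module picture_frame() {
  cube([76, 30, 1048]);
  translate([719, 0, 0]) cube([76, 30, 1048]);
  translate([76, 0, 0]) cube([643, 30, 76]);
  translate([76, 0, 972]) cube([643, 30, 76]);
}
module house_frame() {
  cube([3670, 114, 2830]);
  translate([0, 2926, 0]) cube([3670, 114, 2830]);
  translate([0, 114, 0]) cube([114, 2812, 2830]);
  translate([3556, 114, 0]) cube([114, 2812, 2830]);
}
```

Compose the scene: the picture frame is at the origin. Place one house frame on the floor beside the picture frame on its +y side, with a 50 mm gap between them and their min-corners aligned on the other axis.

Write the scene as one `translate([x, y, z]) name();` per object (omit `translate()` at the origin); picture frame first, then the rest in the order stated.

picture_frame();
translate([0, 80, 0]) house_frame();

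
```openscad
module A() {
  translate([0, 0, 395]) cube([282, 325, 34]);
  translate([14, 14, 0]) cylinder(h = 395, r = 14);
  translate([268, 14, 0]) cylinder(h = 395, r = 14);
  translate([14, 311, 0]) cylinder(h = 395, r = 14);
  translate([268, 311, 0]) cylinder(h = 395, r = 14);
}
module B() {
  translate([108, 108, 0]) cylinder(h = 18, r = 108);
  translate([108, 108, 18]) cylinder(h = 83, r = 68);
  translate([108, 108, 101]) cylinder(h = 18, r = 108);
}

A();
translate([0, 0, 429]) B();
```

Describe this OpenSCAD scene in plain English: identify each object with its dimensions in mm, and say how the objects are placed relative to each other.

A is a simple wooden stool: a rectangular seat 282 mm (x) by 325 mm (y), 34 mm thick, top face at z = 429 mm, on four round legs, each 28 mm in diameter. The legs rest on z = 0, each leg's axis is inset half a diameter from the nearest pair of seat edges (so the leg's bounding box is flush with the corner).

B is a spool: two coaxial disc flanges of radius 108 mm and thickness 18 mm, joined by a core cylinder of radius 68 mm and height 83 mm. The lower flange rests on z = 0 and the three cylinders share a vertical axis.

The spool is on top of the stool.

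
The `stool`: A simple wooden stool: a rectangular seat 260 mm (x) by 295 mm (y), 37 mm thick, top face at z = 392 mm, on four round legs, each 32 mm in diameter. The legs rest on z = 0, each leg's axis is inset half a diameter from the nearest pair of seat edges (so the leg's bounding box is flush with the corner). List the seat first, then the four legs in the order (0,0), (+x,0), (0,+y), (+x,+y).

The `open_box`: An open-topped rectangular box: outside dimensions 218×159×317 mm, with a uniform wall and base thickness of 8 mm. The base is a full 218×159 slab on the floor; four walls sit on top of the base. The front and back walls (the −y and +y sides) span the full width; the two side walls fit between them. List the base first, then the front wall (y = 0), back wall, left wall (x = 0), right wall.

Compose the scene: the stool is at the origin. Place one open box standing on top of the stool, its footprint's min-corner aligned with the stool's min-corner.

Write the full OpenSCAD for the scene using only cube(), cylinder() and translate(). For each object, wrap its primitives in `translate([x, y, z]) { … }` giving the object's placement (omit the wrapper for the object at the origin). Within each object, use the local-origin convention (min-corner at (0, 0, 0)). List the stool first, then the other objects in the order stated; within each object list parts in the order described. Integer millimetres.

translate([0, 0, 355]) cube([260, 295, 37]);
translate([16, 16, 0]) cylinder(h = 355, r = 16);
translate([244, 16, 0]) cylinder(h = 355, r = 16);
translate([16, 279, 0]) cylinder(h = 355, r = 16);
translate([244, 279, 0]) cylinder(h = 355, r = 16);
translate([0, 0, 392]) {
  cube([218, 159, 8]);
  translate([0, 0, 8]) cube([218, 8, 309]);
  translate([0, 151, 8]) cube([218, 8, 309]);
  translate([0, 8, 8]) cube([8, 143, 309]);
  translate([210, 8, 8]) cube([8, 143, 309]);
}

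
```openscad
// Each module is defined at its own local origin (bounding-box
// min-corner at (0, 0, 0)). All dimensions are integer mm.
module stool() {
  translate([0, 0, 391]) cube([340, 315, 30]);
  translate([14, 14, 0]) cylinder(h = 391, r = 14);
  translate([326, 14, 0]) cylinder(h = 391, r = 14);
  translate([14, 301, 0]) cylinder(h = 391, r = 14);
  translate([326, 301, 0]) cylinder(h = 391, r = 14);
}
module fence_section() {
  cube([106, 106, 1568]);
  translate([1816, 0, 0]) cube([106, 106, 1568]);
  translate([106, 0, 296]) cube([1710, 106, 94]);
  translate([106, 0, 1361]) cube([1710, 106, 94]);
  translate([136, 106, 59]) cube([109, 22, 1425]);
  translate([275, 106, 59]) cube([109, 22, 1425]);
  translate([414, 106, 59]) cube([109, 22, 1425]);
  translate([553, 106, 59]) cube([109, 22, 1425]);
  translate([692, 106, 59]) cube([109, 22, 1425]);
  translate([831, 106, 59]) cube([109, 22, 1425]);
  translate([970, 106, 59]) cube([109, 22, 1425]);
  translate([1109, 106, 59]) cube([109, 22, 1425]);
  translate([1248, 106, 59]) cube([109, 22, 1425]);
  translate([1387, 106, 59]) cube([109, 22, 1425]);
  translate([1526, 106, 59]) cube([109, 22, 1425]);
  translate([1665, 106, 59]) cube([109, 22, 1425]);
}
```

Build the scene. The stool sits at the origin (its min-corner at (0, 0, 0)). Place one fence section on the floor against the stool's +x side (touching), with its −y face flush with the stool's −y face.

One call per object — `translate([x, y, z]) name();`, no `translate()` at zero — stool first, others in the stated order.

stool();
translate([340, 0, 0]) fence_section();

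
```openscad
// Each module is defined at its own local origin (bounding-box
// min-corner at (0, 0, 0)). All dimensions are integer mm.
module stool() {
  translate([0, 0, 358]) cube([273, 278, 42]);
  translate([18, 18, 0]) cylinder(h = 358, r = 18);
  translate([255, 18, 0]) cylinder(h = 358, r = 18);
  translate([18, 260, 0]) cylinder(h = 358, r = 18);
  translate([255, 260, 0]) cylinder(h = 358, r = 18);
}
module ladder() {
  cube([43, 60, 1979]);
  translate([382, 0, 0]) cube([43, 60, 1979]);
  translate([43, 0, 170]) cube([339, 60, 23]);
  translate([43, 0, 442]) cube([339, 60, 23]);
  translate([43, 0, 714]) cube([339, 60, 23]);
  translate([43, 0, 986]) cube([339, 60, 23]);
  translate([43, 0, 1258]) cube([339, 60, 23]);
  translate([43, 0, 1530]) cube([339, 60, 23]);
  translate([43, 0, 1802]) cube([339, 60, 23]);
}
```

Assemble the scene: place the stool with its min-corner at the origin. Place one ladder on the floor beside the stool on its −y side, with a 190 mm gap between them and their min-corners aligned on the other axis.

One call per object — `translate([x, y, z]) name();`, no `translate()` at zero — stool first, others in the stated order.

stool();
translate([0, -250, 0]) ladder();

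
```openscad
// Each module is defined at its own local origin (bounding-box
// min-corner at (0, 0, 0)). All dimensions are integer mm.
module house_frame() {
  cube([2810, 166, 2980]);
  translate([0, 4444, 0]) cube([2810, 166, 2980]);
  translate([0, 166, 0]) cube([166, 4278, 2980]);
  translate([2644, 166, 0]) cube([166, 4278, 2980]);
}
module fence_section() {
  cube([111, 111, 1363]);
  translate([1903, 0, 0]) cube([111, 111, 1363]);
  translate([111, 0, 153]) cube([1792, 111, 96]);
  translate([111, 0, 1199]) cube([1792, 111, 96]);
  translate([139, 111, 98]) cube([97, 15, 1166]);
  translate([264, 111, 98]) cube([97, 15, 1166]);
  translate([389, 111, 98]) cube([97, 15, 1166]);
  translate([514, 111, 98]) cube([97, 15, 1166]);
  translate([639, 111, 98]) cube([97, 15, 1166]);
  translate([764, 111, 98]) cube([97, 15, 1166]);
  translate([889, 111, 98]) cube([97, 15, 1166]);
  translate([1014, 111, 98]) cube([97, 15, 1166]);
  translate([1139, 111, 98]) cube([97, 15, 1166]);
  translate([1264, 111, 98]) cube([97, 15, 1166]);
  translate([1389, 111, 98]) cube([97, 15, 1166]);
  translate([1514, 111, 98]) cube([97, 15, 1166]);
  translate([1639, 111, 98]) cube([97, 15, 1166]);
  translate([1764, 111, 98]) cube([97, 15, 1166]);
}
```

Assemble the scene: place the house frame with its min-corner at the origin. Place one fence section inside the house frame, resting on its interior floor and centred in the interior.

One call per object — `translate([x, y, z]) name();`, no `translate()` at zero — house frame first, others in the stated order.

house_frame();
translate([398, 2242, 0]) fence_section();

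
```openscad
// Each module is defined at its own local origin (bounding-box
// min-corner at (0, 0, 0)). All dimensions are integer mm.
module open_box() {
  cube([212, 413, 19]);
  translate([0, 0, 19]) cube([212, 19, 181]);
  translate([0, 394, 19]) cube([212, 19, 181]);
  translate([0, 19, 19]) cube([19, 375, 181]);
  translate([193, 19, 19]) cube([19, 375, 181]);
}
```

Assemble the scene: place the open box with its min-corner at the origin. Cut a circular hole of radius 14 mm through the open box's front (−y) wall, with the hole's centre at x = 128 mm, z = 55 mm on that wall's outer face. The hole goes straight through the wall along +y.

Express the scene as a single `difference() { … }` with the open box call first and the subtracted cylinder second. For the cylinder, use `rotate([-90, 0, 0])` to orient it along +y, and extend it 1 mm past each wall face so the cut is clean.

difference() {
  open_box();
  translate([128, -1, 55]) rotate([-90, 0, 0]) cylinder(h = 21, r = 14);
}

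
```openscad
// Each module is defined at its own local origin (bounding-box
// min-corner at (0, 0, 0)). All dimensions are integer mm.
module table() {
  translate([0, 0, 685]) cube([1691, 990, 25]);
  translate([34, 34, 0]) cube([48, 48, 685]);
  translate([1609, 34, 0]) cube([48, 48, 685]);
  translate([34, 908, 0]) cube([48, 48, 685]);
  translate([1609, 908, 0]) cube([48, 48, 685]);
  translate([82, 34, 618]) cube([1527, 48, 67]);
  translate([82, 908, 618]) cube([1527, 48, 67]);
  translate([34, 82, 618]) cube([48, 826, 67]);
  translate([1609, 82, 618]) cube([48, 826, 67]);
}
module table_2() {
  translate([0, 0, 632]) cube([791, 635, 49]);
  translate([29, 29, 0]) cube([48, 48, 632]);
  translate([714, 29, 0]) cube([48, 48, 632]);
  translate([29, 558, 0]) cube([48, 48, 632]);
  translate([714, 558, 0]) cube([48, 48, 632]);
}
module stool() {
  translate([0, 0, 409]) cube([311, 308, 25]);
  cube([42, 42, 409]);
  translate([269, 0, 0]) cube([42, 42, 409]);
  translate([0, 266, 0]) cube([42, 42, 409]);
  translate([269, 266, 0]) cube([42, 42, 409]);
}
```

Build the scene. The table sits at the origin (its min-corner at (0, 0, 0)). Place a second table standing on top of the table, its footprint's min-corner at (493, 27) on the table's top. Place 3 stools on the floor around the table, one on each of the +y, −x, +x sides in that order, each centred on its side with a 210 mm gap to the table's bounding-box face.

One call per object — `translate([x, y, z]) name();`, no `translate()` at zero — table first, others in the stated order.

table();
translate([493, 27, 710]) table_2();
translate([690, 1200, 0]) stool();
translate([-521, 341, 0]) stool();
translate([1901, 341, 0]) stool();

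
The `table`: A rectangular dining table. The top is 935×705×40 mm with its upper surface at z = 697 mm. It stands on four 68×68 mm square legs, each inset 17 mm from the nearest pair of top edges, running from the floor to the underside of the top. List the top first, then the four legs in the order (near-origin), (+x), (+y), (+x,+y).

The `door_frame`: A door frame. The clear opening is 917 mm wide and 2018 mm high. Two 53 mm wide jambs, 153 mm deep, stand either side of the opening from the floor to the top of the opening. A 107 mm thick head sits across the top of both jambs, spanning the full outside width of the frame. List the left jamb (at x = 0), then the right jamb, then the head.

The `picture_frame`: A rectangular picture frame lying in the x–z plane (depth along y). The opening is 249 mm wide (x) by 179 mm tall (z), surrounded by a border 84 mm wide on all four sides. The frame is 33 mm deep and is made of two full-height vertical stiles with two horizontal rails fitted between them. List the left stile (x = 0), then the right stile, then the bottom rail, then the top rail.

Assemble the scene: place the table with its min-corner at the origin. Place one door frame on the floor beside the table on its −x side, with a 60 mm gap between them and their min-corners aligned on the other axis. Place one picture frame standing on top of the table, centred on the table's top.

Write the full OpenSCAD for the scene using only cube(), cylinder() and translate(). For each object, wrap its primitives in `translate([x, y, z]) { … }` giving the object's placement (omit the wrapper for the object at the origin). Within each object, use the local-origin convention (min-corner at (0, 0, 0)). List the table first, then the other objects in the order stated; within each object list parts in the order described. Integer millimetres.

translate([0, 0, 657]) cube([935, 705, 40]);
translate([17, 17, 0]) cube([68, 68, 657]);
translate([850, 17, 0]) cube([68, 68, 657]);
translate([17, 620, 0]) cube([68, 68, 657]);
translate([850, 620, 0]) cube([68, 68, 657]);
translate([-1083, 0, 0]) {
  cube([53, 153, 2018]);
  translate([970, 0, 0]) cube([53, 153, 2018]);
  translate([0, 0, 2018]) cube([1023, 153, 107]);
}
translate([259, 336, 697]) {
  cube([84, 33, 347]);
  translate([333, 0, 0]) cube([84, 33, 347]);
  translate([84, 0, 0]) cube([249, 33, 84]);
  translate([84, 0, 263]) cube([249, 33, 84]);
}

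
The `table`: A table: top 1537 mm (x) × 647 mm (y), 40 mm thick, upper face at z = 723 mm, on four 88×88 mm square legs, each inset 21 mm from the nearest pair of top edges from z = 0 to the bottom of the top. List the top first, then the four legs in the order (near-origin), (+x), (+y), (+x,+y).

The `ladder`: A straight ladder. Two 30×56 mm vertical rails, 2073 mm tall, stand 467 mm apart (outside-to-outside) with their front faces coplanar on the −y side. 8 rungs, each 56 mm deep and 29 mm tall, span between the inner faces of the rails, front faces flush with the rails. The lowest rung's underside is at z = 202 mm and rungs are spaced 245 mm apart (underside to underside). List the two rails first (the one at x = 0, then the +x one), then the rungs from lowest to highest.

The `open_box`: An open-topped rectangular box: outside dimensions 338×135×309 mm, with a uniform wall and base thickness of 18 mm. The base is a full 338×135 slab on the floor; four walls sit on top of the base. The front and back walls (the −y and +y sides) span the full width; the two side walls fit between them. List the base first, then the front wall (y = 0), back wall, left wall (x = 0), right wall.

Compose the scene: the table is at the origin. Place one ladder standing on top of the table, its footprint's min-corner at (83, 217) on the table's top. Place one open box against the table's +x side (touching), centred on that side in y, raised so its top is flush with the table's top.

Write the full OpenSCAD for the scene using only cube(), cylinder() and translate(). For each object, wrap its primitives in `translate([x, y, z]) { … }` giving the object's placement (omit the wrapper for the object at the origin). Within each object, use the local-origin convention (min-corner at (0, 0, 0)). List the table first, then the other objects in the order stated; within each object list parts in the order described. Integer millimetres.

translate([0, 0, 683]) cube([1537, 647, 40]);
translate([21, 21, 0]) cube([88, 88, 683]);
translate([1428, 21, 0]) cube([88, 88, 683]);
translate([21, 538, 0]) cube([88, 88, 683]);
translate([1428, 538, 0]) cube([88, 88, 683]);
translate([83, 217, 723]) {
  cube([30, 56, 2073]);
  translate([437, 0, 0]) cube([30, 56, 2073]);
  translate([30, 0, 202]) cube([407, 56, 29]);
  translate([30, 0, 447]) cube([407, 56, 29]);
  translate([30, 0, 692]) cube([407, 56, 29]);
  translate([30, 0, 937]) cube([407, 56, 29]);
  translate([30, 0, 1182]) cube([407, 56, 29]);
  translate([30, 0, 1427]) cube([407, 56, 29]);
  translate([30, 0, 1672]) cube([407, 56, 29]);
  translate([30, 0, 1917]) cube([407, 56, 29]);
}
translate([1537, 256, 414]) {
  cube([338, 135, 18]);
  translate([0, 0, 18]) cube([338, 18, 291]);
  translate([0, 117, 18]) cube([338, 18, 291]);
  translate([0, 18, 18]) cube([18, 99, 291]);
  translate([320, 18, 18]) cube([18, 99, 291]);
}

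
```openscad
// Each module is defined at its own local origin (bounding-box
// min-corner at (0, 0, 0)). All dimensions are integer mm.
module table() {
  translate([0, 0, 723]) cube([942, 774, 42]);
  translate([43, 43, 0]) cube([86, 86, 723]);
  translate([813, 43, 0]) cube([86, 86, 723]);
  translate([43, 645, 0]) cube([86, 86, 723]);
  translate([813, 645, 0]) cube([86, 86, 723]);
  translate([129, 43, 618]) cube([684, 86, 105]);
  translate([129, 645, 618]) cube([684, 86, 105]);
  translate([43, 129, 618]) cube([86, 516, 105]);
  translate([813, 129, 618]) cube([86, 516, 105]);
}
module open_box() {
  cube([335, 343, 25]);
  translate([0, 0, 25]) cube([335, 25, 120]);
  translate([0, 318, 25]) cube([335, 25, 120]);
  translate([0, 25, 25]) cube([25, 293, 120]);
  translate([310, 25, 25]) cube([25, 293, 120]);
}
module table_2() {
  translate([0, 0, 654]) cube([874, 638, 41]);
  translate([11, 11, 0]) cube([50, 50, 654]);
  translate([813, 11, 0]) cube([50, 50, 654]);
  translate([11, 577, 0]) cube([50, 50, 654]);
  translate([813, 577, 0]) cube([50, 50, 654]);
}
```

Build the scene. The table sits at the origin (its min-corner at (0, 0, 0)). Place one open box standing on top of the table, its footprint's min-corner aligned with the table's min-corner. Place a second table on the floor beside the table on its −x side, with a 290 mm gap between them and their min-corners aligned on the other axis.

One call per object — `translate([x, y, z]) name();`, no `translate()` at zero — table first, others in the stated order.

table();
translate([0, 0, 765]) open_box();
translate([-1164, 0, 0]) table_2();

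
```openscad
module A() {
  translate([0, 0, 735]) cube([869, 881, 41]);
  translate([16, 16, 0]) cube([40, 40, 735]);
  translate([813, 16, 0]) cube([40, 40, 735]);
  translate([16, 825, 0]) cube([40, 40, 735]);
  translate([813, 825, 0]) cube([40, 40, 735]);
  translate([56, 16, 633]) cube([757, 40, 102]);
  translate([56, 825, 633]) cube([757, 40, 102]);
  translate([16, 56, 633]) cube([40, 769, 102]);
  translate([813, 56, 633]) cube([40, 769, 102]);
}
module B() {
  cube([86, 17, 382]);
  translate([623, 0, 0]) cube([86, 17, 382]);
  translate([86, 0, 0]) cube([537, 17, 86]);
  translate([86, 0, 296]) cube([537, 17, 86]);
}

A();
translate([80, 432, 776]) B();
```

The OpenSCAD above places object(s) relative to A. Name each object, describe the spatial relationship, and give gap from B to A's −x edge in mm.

The picture frame's min-x is at 80; the table's min-x is 0; gap = 80 mm.

A is a table. B is a picture frame. The picture frame is on top of the table, centred. The gap from the picture frame to the table's −x edge is 80 mm.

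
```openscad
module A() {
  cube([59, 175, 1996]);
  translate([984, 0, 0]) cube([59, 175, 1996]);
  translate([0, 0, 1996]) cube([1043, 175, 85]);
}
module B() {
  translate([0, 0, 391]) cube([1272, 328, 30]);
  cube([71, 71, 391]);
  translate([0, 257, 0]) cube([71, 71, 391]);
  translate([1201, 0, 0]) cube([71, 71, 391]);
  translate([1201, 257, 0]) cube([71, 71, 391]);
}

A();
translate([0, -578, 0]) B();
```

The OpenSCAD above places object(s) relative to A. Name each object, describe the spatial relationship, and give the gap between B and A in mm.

The bench's nearest face is 250 mm from the door frame's −y face.

A is a door frame. B is a bench. The bench is on the floor beside the door frame on its −y side. The gap between the bench and the door frame is 250 mm.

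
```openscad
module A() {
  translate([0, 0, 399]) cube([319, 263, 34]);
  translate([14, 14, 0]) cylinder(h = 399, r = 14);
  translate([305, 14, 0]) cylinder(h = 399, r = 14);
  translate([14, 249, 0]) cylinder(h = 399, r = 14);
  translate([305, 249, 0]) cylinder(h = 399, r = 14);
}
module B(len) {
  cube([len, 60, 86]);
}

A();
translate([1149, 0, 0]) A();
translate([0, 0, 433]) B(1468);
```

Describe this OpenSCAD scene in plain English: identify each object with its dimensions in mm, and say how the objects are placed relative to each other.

A is a four-legged stool. The seat is a 319×263×34 mm slab whose top surface is at z = 433 mm; four round legs, each 28 mm in diameter, run from the floor (z = 0) to the underside of the seat, each leg's axis is inset half a diameter from the nearest pair of seat edges (so the leg's bounding box is flush with the corner).

B is a rectangular beam 1468 mm long (x), 60 mm deep (y), 86 mm thick (z).

The beam spans the tops of two stools placed 830 mm apart, resting at z = 433 mm.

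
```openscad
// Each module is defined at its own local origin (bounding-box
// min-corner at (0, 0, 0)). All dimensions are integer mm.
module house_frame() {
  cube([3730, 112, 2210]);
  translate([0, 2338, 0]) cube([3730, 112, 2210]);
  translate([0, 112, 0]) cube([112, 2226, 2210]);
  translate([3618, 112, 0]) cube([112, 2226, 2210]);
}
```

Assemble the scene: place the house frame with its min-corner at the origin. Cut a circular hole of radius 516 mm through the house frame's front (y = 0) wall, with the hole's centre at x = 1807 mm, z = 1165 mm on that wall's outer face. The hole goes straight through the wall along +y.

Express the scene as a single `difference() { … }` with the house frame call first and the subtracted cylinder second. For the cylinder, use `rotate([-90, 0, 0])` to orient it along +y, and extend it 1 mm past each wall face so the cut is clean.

difference() {
  house_frame();
  translate([1807, -1, 1165]) rotate([-90, 0, 0]) cylinder(h = 114, r = 516);
}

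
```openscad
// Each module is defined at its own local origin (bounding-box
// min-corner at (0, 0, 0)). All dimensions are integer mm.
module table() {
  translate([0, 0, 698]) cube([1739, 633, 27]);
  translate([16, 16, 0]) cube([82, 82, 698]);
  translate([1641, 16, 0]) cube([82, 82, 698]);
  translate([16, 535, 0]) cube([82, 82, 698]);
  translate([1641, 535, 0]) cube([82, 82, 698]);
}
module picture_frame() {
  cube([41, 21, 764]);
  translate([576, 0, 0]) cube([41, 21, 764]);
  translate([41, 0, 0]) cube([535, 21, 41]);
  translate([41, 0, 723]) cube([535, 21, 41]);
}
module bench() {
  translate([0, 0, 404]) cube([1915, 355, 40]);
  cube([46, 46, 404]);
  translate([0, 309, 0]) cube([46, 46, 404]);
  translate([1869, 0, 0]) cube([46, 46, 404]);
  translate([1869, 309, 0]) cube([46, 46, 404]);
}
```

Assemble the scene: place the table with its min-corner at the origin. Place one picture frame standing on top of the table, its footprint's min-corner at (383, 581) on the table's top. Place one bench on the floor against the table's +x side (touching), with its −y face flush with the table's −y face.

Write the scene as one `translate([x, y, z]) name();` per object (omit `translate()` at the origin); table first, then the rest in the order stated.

table();
translate([383, 581, 725]) picture_frame();
translate([1739, 0, 0]) bench();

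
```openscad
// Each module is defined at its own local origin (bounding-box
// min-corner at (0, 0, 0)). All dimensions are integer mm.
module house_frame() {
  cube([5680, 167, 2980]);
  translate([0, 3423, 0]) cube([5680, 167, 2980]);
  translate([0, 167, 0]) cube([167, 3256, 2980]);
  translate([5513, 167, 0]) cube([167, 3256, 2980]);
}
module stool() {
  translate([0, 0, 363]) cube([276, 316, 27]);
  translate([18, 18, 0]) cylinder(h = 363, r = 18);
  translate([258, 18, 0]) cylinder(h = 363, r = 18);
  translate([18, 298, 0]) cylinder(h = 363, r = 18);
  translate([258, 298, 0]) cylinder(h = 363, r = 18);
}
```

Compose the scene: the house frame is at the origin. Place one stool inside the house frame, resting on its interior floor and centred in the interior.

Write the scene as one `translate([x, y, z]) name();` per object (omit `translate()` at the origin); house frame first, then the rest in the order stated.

house_frame();
translate([2702, 1637, 0]) stool();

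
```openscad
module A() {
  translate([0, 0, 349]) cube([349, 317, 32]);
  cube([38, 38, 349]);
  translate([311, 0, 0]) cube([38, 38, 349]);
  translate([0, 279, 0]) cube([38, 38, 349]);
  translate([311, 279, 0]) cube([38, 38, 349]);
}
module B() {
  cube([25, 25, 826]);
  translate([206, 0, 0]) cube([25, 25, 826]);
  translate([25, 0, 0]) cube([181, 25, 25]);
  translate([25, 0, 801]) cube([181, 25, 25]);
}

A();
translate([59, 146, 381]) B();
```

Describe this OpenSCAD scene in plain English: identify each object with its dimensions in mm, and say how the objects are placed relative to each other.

A is a four-legged stool. The seat is 349×317 mm, 32 mm thick, top at z = 381 mm. It stands on four square legs, each 38×38 mm in cross-section, from z = 0 to the seat underside, each flush with a corner of the seat.

B is a picture frame with a 181×776 mm rectangular opening (x by z) and a uniform 25 mm border on every side. Frame depth is 25 mm along y. It is built from two vertical stiles running the full outside height and two horizontal rails spanning the gap between the stiles.

The picture frame is on top of the stool, centred.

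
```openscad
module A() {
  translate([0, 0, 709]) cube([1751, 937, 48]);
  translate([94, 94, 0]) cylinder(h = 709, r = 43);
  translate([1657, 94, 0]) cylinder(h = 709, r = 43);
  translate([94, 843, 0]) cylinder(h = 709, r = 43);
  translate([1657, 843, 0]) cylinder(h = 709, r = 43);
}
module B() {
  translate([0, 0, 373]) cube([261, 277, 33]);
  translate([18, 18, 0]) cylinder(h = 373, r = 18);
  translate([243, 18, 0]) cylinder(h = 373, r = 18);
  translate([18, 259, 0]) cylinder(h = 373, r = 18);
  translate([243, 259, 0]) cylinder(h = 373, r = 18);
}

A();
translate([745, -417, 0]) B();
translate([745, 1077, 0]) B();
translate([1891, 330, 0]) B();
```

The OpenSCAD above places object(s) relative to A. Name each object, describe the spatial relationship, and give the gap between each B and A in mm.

A is a table. B is a stool. Three stools sit around the table at the −y, +y, +x sides. The gap between each stool and the table is 140 mm.

Each stool's nearest face is 140 mm from the table's bounding box.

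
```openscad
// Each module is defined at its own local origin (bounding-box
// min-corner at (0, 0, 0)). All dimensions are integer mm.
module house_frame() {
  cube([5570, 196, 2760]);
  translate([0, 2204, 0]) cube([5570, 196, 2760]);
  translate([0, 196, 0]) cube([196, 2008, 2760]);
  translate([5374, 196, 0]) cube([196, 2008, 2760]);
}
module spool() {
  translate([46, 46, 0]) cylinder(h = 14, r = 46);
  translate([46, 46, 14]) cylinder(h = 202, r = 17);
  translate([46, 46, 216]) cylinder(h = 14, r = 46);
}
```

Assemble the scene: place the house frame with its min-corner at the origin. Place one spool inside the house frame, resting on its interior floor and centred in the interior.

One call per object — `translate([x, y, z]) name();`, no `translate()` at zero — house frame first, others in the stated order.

house_frame();
translate([2739, 1154, 0]) spool();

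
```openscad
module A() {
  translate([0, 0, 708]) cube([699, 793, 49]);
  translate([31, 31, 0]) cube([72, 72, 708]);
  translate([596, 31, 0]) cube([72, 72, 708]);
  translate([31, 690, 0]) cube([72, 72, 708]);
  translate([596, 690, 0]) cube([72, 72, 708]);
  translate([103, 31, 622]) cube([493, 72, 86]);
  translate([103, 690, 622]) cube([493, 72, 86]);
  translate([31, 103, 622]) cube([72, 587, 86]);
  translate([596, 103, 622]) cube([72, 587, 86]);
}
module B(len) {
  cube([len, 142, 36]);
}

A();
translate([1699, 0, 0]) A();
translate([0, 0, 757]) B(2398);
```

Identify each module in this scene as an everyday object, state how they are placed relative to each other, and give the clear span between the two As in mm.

A is a table. B is a beam. A beam spans the tops of two tables. The clear span between the two tables is 1000 mm.

Second table starts at x = 1699; first ends at x = 699; clear span = 1699 − 699 = 1000 mm.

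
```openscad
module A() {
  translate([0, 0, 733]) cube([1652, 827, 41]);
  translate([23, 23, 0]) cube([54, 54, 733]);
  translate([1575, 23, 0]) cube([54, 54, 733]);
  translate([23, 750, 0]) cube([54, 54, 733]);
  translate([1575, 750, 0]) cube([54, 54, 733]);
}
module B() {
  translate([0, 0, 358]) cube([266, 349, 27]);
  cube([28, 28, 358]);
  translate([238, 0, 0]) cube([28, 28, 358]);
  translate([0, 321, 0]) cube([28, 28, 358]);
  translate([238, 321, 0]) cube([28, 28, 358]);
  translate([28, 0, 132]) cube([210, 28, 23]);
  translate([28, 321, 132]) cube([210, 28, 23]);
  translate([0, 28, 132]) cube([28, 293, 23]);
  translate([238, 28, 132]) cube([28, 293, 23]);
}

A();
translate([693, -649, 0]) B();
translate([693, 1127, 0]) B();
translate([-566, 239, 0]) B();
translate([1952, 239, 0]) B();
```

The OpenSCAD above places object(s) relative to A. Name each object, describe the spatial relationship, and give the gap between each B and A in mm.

A is a table. B is a stool. Four stools sit around the table at the −y, +y, −x, +x sides. The gap between each stool and the table is 300 mm.

Each stool's nearest face is 300 mm from the table's bounding box.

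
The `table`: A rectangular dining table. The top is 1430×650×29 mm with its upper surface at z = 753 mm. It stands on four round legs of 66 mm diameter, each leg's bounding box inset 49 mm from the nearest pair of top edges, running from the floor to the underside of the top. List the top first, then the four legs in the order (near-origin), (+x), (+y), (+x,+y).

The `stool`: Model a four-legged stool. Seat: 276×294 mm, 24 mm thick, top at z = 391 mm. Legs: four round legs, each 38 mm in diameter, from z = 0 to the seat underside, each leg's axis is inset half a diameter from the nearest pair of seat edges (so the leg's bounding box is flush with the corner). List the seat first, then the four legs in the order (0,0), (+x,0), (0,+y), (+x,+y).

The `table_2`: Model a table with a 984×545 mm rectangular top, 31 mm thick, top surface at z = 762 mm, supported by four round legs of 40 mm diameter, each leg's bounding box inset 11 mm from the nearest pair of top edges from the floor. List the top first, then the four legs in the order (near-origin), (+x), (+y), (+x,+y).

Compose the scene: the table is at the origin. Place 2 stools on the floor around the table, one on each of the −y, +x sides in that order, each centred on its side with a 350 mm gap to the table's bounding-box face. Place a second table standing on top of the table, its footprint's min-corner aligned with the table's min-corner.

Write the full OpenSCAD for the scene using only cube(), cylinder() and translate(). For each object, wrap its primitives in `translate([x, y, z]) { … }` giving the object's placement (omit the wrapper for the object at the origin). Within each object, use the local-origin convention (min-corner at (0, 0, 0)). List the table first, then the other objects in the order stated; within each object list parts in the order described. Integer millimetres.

translate([0, 0, 724]) cube([1430, 650, 29]);
translate([82, 82, 0]) cylinder(h = 724, r = 33);
translate([1348, 82, 0]) cylinder(h = 724, r = 33);
translate([82, 568, 0]) cylinder(h = 724, r = 33);
translate([1348, 568, 0]) cylinder(h = 724, r = 33);
translate([577, -644, 0]) {
  translate([0, 0, 367]) cube([276, 294, 24]);
  translate([19, 19, 0]) cylinder(h = 367, r = 19);
  translate([257, 19, 0]) cylinder(h = 367, r = 19);
  translate([19, 275, 0]) cylinder(h = 367, r = 19);
  translate([257, 275, 0]) cylinder(h = 367, r = 19);
}
translate([1780, 178, 0]) {
  translate([0, 0, 367]) cube([276, 294, 24]);
  translate([19, 19, 0]) cylinder(h = 367, r = 19);
  translate([257, 19, 0]) cylinder(h = 367, r = 19);
  translate([19, 275, 0]) cylinder(h = 367, r = 19);
  translate([257, 275, 0]) cylinder(h = 367, r = 19);
}
translate([0, 0, 753]) {
  translate([0, 0, 731]) cube([984, 545, 31]);
  translate([31, 31, 0]) cylinder(h = 731, r = 20);
  translate([953, 31, 0]) cylinder(h = 731, r = 20);
  translate([31, 514, 0]) cylinder(h = 731, r = 20);
  translate([953, 514, 0]) cylinder(h = 731, r = 20);
}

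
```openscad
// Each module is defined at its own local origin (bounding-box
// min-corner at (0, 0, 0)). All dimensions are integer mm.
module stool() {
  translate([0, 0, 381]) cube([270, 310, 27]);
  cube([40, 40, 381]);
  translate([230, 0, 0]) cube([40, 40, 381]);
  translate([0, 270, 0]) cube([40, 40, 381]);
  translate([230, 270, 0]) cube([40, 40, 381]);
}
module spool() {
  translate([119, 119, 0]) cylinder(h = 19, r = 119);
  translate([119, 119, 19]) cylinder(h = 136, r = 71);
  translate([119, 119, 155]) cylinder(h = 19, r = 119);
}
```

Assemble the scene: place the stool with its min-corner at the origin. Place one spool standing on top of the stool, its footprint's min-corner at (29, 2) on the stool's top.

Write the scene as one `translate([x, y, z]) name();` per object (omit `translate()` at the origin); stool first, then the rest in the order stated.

stool();
translate([29, 2, 408]) spool();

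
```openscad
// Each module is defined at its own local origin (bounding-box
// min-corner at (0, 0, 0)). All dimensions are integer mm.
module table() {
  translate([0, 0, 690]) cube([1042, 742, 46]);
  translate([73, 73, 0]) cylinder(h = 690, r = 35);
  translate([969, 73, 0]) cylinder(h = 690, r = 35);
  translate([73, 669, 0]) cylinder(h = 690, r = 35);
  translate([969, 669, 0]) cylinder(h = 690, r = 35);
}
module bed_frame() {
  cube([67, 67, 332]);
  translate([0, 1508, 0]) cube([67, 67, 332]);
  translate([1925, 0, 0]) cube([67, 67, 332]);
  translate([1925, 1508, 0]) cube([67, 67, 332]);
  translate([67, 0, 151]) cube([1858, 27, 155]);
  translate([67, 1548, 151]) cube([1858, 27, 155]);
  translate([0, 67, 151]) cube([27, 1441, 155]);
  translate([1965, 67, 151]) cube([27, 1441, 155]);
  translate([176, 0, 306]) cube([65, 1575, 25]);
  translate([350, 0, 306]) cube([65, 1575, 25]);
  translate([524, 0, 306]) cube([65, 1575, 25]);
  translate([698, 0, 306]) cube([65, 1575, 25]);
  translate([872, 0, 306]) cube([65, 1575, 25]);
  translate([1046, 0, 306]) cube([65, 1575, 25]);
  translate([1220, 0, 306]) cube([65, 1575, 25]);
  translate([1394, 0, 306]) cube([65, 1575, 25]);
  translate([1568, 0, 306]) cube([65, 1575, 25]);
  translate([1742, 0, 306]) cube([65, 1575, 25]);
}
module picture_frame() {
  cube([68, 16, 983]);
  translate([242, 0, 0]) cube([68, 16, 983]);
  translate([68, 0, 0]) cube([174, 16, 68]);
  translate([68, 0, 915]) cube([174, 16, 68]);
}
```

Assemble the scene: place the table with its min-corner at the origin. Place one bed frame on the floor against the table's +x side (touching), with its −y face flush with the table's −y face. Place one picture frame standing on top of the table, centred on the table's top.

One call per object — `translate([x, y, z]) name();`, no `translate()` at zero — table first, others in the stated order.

table();
translate([1042, 0, 0]) bed_frame();
translate([366, 363, 736]) picture_frame();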